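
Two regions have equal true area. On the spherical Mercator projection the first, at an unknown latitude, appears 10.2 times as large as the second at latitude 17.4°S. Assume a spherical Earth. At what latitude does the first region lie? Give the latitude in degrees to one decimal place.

72.6°

On Mercator, (apparent₁)/(apparent₂) = sec²φ₁ / sec²φ₂ when true areas are equal.
cos²φ₂ / cos²φ₁ = 10.2  ⇒  cos φ₁ = cos 17.4° / √10.2 = 0.9542/3.194 = 0.2988.
φ₁ = arccos(0.2988) ≈ 72.6°.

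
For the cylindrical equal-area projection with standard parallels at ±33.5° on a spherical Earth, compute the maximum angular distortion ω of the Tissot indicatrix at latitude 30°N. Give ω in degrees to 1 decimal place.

4.3°

Cylindrical equal-area (φ₀ = 33.5°): h = cos φ / cos 33.5° along meridians, k = cos 33.5° / cos φ along parallels; h·k = 1.
At 30°: h = 1.039, k = 0.9629; principal scales a = 1.039, b = 0.9629.
sin(ω/2) = (a − b)/(a + b) = 0.07565/2.001 = 0.03780, so ω = 2 arcsin(0.03780) ≈ 4.3°.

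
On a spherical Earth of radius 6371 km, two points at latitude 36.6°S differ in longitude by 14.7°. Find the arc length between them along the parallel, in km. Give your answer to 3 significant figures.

Arc length along a parallel = R cos φ · Δλ (with Δλ in radians).
= 6371 × cos 36.6° × (14.7° × π/180) = 6371 × 0.8028 × 0.2566 ≈ 1310 km.

1310 km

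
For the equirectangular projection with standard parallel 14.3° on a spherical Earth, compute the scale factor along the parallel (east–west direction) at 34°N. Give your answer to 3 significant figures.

In the equirectangular projection with standard parallel φ₀ = 14.3° (x = Rλ cos φ₀, y = Rφ), meridians are true-scale (h = 1) and the parallel scale is k = cos φ₀ / cos φ.
k = cos 14.3° / cos 34° = 0.9690/0.8290 = 1.169.

1.17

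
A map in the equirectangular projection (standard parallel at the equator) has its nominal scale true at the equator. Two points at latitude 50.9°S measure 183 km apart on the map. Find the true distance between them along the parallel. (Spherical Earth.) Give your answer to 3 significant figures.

115 km

In the plate carrée (x = Rλ, y = Rφ), meridians are true-scale (h = 1) and parallels are stretched by k = sec φ.
Along the parallel at 50.9°, map distances are exaggerated by k = sec 50.9° = 1.586.
True distance = 183 / 1.586 = 183 × cos 50.9° ≈ 115 km.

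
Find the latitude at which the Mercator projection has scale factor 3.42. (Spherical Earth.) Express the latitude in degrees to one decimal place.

Mercator scale is k = sec φ = 1/cos φ.
1/cos φ = 3.42  ⇒  cos φ = 0.2924  ⇒  φ = arccos(0.2924) ≈ 73.0°.

73.0°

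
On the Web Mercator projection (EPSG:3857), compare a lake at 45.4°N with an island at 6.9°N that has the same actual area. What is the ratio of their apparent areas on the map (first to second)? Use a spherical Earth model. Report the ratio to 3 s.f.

2.00

On Mercator, area is exaggerated by sec²φ = 1/cos²φ.
At 45.4°: sec²(45.4°) = 1/0.7022² = 2.028.
At 6.9°: sec²(6.9°) = 1/0.9928² = 1.015.
Ratio = 2.028/1.015 = cos²(6.9°)/cos²(45.4°) ≈ 2.00.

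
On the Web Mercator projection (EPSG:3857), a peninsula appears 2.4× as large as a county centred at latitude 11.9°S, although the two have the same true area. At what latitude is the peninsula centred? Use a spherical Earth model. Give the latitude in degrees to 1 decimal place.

50.8°

For equal true areas on Mercator, apparent areas scale as sec²φ, so the ratio is cos²φ₂ / cos²φ₁.
cos²φ₂ / cos²φ₁ = 2.4  ⇒  cos φ₁ = cos 11.9° / √2.4 = 0.9785/1.549 = 0.6316.
φ₁ = arccos(0.6316) ≈ 50.8°.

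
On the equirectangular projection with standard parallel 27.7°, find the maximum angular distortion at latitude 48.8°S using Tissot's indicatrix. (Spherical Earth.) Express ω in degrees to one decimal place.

In the equirectangular projection with standard parallel φ₀ = 27.7° (x = Rλ cos φ₀, y = Rφ), meridians are true-scale (h = 1) and the parallel scale is k = cos φ₀ / cos φ.
At 48.8°: h = 1.000, k = 1.344; principal scales a = 1.344, b = 1.000.
sin(ω/2) = (a − b)/(a + b) = 0.3442/2.344 = 0.1468, so ω = 2 arcsin(0.1468) ≈ 16.9°.

16.9°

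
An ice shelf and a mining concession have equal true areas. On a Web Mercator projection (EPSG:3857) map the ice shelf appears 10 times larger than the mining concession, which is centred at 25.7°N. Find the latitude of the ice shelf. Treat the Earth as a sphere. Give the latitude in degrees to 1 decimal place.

73.4°

Mercator areal scale is sec²φ, so apparent-area ratio = sec²φ₁ / sec²φ₂ = cos²φ₂ / cos²φ₁.
cos²φ₂ / cos²φ₁ = 10  ⇒  cos φ₁ = cos 25.7° / √10 = 0.9011/3.162 = 0.2849.
φ₁ = arccos(0.2849) ≈ 73.4°.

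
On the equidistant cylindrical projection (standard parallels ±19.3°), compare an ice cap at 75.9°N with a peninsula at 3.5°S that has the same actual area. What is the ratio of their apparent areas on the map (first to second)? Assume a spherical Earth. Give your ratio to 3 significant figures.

4.10

The equidistant cylindrical projection with φ₀ = 19.3° has h = 1 (meridians true) and k = cos φ₀ / cos φ along parallels.
Areal scale at 75.9°: h·k = 1.000 × 3.874 = 3.874.
Areal scale at 3.5°: h·k = 1.000 × 0.9456 = 0.9456.
Ratio = 3.874/0.9456 ≈ 4.10.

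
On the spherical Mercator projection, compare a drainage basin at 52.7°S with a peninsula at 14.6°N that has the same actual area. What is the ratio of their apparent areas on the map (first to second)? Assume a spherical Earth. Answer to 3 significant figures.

Mercator areal scale is sec²φ.
At 52.7°: sec²(52.7°) = 1/0.6060² = 2.723.
At 14.6°: sec²(14.6°) = 1/0.9677² = 1.068.
Ratio = 2.723/1.068 = cos²(14.6°)/cos²(52.7°) ≈ 2.55.

2.55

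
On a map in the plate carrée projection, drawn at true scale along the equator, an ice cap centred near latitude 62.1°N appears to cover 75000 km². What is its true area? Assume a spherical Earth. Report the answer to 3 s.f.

Plate carrée maps x = Rλ, y = Rφ. The meridian scale is h = 1 and the parallel scale is k = 1/cos φ = sec φ.
Areal scale = h·k = 1 × sec φ; at 62.1°, h = 1.000, k = 2.137, so h·k = 2.137.
True area = apparent / (areal scale) = 75000 / 2.137 ≈ 35100 km².

35100 km²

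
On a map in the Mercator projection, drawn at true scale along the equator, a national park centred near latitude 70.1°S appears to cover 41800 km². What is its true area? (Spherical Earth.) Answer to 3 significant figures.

Mercator is conformal, so the point scale is isotropic: h = k = sec φ = 1/cos φ.
Areal scale = k² = sec²φ = 1/cos²(70.1°) = 1/0.3404² = 8.631.
True area = apparent / (areal scale) = 41800 / 8.631 ≈ 4840 km².

4840 km²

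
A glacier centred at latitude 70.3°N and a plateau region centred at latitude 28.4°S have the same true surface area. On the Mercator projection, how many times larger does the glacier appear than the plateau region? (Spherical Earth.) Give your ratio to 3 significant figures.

On Mercator, area is exaggerated by sec²φ = 1/cos²φ.
At 70.3°: sec²(70.3°) = 1/0.3371² = 8.800.
At 28.4°: sec²(28.4°) = 1/0.8796² = 1.292.
Ratio = 8.800/1.292 = cos²(28.4°)/cos²(70.3°) ≈ 6.81.

6.81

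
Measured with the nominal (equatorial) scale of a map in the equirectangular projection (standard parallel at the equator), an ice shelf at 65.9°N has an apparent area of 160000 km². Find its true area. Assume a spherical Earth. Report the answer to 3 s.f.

For the equirectangular projection with φ₀ = 0 (plate carrée), h = 1 along meridians and k = sec φ along parallels.
Areal scale = h·k = 1 × sec φ; at 65.9°, h = 1.000, k = 2.449, so h·k = 2.449.
True area = apparent / (areal scale) = 160000 / 2.449 ≈ 65300 km².

65300 km²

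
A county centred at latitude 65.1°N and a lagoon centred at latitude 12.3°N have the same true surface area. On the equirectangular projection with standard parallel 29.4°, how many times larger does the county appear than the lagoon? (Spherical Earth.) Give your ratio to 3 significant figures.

The equidistant cylindrical projection with φ₀ = 29.4° has h = 1 (meridians true) and k = cos φ₀ / cos φ along parallels.
Areal scale at 65.1°: h·k = 1.000 × 2.069 = 2.069.
Areal scale at 12.3°: h·k = 1.000 × 0.8917 = 0.8917.
Ratio = 2.069/0.8917 ≈ 2.32.

2.32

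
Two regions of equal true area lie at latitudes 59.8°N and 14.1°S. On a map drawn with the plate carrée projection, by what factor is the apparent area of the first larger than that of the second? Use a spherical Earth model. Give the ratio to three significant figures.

1.93

Plate carrée maps x = Rλ, y = Rφ. The meridian scale is h = 1 and the parallel scale is k = 1/cos φ = sec φ.
Areal scale at 59.8°: h·k = 1.000 × 1.988 = 1.988.
Areal scale at 14.1°: h·k = 1.000 × 1.031 = 1.031.
Ratio = 1.988/1.031 ≈ 1.93.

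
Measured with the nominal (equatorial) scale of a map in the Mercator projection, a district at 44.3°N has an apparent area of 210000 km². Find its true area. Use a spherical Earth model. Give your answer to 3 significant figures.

108000 km²

The Mercator projection is conformal; its linear scale factor is the same in every direction and equals sec φ = 1/cos φ.
Areal scale = k² = sec²φ = 1/cos²(44.3°) = 1/0.7157² = 1.952.
True area = apparent / (areal scale) = 210000 / 1.952 ≈ 108000 km².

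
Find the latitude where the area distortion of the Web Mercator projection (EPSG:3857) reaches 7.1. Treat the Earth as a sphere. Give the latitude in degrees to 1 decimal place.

68.0°

Mercator areal scale is sec²φ.
sec²φ = 7.1  ⇒  cos²φ = 0.1408  ⇒  cos φ = 0.3753.
φ = arccos(0.3753) ≈ 68.0°.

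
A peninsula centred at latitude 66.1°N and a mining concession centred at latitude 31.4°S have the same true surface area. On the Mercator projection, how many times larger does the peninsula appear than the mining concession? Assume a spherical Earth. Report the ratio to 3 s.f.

4.44

Mercator areal scale is sec²φ.
At 66.1°: sec²(66.1°) = 1/0.4051² = 6.092.
At 31.4°: sec²(31.4°) = 1/0.8536² = 1.373.
Ratio = 6.092/1.373 = cos²(31.4°)/cos²(66.1°) ≈ 4.44.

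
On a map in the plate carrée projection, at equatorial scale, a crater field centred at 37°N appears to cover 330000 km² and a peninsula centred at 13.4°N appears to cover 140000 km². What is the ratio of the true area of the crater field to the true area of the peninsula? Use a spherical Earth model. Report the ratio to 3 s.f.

1.94

On the plate carrée, areal scale = h·k = 1 × sec φ, so true area = apparent × cos φ.
True area of crater field: 330000 × cos(37°) = 330000 × 0.7986 = 263500 km².
True area of peninsula: 140000 × cos(13.4°) = 140000 × 0.9728 = 136200 km².
Ratio = 263500 / 136200 ≈ 1.94.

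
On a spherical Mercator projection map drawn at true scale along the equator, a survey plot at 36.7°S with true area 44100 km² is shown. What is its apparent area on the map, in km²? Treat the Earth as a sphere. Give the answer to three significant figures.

The Mercator projection is conformal; its linear scale factor is the same in every direction and equals sec φ = 1/cos φ.
Areal scale = k² = sec²φ = 1/cos²(36.7°) = 1/0.8018² = 1.556.
Apparent area = 44100 × 1.556 ≈ 68600 km².

68600 km²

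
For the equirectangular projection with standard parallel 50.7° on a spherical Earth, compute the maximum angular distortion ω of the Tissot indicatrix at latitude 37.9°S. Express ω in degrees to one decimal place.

12.6°

In the equirectangular projection with standard parallel φ₀ = 50.7° (x = Rλ cos φ₀, y = Rφ), meridians are true-scale (h = 1) and the parallel scale is k = cos φ₀ / cos φ.
At 37.9°: h = 1.000, k = 0.8027; principal scales a = 1.000, b = 0.8027.
sin(ω/2) = (a − b)/(a + b) = 0.1973/1.803 = 0.1095, so ω = 2 arcsin(0.1095) ≈ 12.6°.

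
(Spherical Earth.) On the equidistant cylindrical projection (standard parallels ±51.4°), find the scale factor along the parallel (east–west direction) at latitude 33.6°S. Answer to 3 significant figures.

0.749

The equidistant cylindrical projection with φ₀ = 51.4° has h = 1 (meridians true) and k = cos φ₀ / cos φ along parallels.
k = cos 51.4° / cos 33.6° = 0.6239/0.8329 = 0.7490.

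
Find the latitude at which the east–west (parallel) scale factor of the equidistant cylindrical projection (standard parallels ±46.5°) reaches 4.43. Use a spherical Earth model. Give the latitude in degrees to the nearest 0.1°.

In the equirectangular projection with standard parallel φ₀ = 46.5° (x = Rλ cos φ₀, y = Rφ), meridians are true-scale (h = 1) and the parallel scale is k = cos φ₀ / cos φ.
k = cos φ₀ / cos φ = 4.43  ⇒  cos φ = cos 46.5° / 4.43 = 0.1554.
φ = arccos(0.1554) ≈ 81.1°.

81.1°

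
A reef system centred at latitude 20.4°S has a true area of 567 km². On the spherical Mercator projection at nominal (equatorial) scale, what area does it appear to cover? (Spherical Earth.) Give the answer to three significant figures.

The Mercator projection is conformal; its linear scale factor is the same in every direction and equals sec φ = 1/cos φ.
Areal scale = k² = sec²φ = 1/cos²(20.4°) = 1/0.9373² = 1.138.
Apparent area = 567 × 1.138 ≈ 645 km².

645 km²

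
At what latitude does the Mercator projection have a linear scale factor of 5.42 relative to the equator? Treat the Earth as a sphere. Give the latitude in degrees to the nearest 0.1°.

79.4°

Mercator scale is k = sec φ = 1/cos φ.
1/cos φ = 5.42  ⇒  cos φ = 0.1845  ⇒  φ = arccos(0.1845) ≈ 79.4°.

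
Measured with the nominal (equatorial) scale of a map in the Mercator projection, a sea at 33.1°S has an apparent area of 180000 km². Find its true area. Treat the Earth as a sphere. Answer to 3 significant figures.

The Mercator projection is conformal; its linear scale factor is the same in every direction and equals sec φ = 1/cos φ.
Areal scale = k² = sec²φ = 1/cos²(33.1°) = 1/0.8377² = 1.425.
True area = apparent / (areal scale) = 180000 / 1.425 ≈ 126000 km².

126000 km²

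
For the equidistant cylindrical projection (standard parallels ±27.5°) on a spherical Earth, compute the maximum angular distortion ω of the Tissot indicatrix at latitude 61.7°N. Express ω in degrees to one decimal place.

35.3°

With standard parallel φ₀ = 27.5°, the equirectangular projection gives x = Rλ cos φ₀, y = Rφ, so h = 1 and k = cos 27.5° / cos φ.
At 61.7°: h = 1.000, k = 1.871; principal scales a = 1.871, b = 1.000.
sin(ω/2) = (a − b)/(a + b) = 0.8710/2.871 = 0.3034, so ω = 2 arcsin(0.3034) ≈ 35.3°.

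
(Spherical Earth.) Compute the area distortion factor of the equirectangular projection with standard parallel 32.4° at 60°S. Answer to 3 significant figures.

1.69

The equidistant cylindrical projection with φ₀ = 32.4° has h = 1 (meridians true) and k = cos φ₀ / cos φ along parallels.
Areal scale = h·k = 1 × cos φ₀ / cos φ; at 60°, h = 1.000, k = 1.689, so h·k = 1.689.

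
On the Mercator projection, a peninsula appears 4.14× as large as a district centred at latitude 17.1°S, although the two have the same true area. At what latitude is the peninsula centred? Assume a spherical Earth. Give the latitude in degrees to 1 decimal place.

62.0°

For equal true areas on Mercator, apparent areas scale as sec²φ, so the ratio is cos²φ₂ / cos²φ₁.
cos²φ₂ / cos²φ₁ = 4.14  ⇒  cos φ₁ = cos 17.1° / √4.14 = 0.9558/2.035 = 0.4697.
φ₁ = arccos(0.4697) ≈ 62.0°.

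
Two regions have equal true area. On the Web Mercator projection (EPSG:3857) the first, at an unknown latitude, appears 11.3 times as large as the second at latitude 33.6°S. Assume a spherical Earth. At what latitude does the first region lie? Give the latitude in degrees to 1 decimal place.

75.7°

Mercator areal scale is sec²φ, so apparent-area ratio = sec²φ₁ / sec²φ₂ = cos²φ₂ / cos²φ₁.
cos²φ₂ / cos²φ₁ = 11.3  ⇒  cos φ₁ = cos 33.6° / √11.3 = 0.8329/3.362 = 0.2478.
φ₁ = arccos(0.2478) ≈ 75.7°.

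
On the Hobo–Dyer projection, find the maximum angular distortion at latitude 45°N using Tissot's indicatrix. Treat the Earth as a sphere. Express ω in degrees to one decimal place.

13.2°

Hobo–Dyer is a cylindrical equal-area projection with standard parallels at ±37.5°. Cylindrical equal-area (φ₀ = 37.5°): h = cos φ / cos 37.5° along meridians, k = cos 37.5° / cos φ along parallels; h·k = 1.
At 45°: h = 0.8913, k = 1.122; principal scales a = 1.122, b = 0.8913.
sin(ω/2) = (a − b)/(a + b) = 0.2307/2.013 = 0.1146, so ω = 2 arcsin(0.1146) ≈ 13.2°.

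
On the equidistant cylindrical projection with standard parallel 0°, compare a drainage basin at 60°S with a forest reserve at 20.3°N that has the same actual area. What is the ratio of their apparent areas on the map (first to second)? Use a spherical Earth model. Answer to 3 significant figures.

1.88

In the plate carrée (x = Rλ, y = Rφ), meridians are true-scale (h = 1) and parallels are stretched by k = sec φ.
Areal scale at 60°: h·k = 1.000 × 2.000 = 2.000.
Areal scale at 20.3°: h·k = 1.000 × 1.066 = 1.066.
Ratio = 2.000/1.066 ≈ 1.88.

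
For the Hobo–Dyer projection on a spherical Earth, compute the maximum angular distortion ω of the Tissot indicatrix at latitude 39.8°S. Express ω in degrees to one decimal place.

3.7°

Hobo–Dyer is a cylindrical equal-area projection with standard parallels at ±37.5°. A cylindrical equal-area projection with standard parallel φ₀ has meridian scale h = cos φ / cos φ₀ and parallel scale k = cos φ₀ / cos φ (so areas are preserved, h·k = 1).
At 39.8°: h = 0.9684, k = 1.033; principal scales a = 1.033, b = 0.9684.
sin(ω/2) = (a − b)/(a + b) = 0.06423/2.001 = 0.03210, so ω = 2 arcsin(0.03210) ≈ 3.7°.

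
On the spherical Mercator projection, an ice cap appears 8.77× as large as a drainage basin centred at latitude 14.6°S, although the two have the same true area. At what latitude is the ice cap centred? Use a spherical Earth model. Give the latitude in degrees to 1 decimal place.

70.9°

For equal true areas on Mercator, apparent areas scale as sec²φ, so the ratio is cos²φ₂ / cos²φ₁.
cos²φ₂ / cos²φ₁ = 8.77  ⇒  cos φ₁ = cos 14.6° / √8.77 = 0.9677/2.961 = 0.3268.
φ₁ = arccos(0.3268) ≈ 70.9°.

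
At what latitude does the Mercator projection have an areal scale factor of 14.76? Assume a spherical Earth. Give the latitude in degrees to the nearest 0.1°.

Mercator areal scale is sec²φ.
sec²φ = 14.76  ⇒  cos²φ = 0.06775  ⇒  cos φ = 0.2603.
φ = arccos(0.2603) ≈ 74.9°.

74.9°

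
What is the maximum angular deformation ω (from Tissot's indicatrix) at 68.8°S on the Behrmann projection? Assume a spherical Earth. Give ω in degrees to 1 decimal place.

The Behrmann projection is cylindrical equal-area with φ₀ = 30°. A cylindrical equal-area projection with standard parallel φ₀ has meridian scale h = cos φ / cos φ₀ and parallel scale k = cos φ₀ / cos φ (so areas are preserved, h·k = 1).
At 68.8°: h = 0.4176, k = 2.395; principal scales a = 2.395, b = 0.4176.
sin(ω/2) = (a − b)/(a + b) = 1.977/2.812 = 0.7031, so ω = 2 arcsin(0.7031) ≈ 89.3°.

89.3°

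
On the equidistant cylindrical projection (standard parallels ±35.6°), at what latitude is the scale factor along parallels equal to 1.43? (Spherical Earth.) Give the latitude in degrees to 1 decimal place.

55.3°

The equidistant cylindrical projection with φ₀ = 35.6° has h = 1 (meridians true) and k = cos φ₀ / cos φ along parallels.
k = cos φ₀ / cos φ = 1.43  ⇒  cos φ = cos 35.6° / 1.43 = 0.5686.
φ = arccos(0.5686) ≈ 55.3°.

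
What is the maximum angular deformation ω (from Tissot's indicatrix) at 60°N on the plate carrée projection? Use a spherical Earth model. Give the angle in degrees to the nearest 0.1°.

In the plate carrée (x = Rλ, y = Rφ), meridians are true-scale (h = 1) and parallels are stretched by k = sec φ.
At 60°: h = 1.000, k = 2.000; principal scales a = 2.000, b = 1.000.
sin(ω/2) = (a − b)/(a + b) = 1.0000/3.000 = 0.3333, so ω = 2 arcsin(0.3333) ≈ 38.9°.

38.9°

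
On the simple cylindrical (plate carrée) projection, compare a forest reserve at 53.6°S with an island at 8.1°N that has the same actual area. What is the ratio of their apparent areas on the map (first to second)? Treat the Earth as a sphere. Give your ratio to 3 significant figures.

1.67

For the equirectangular projection with φ₀ = 0 (plate carrée), h = 1 along meridians and k = sec φ along parallels.
Areal scale at 53.6°: h·k = 1.000 × 1.685 = 1.685.
Areal scale at 8.1°: h·k = 1.000 × 1.010 = 1.010.
Ratio = 1.685/1.010 ≈ 1.67.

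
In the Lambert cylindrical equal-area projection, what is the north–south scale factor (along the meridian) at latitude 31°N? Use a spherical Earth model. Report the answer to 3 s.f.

The Lambert cylindrical equal-area projection is the cylindrical equal-area projection with its standard parallel at the equator (φ₀ = 0). Cylindrical equal-area (φ₀ = 0°): h = cos φ / cos 0° along meridians, k = cos 0° / cos φ along parallels; h·k = 1.
h = cos 31° / cos 0° = 0.8572/1.000 = 0.8572.

0.857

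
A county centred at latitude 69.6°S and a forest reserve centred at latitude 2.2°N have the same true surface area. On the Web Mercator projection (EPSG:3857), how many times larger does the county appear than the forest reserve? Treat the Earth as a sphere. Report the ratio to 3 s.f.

8.22

Mercator areal scale is sec²φ.
At 69.6°: sec²(69.6°) = 1/0.3486² = 8.230.
At 2.2°: sec²(2.2°) = 1/0.9993² = 1.001.
Ratio = 8.230/1.001 = cos²(2.2°)/cos²(69.6°) ≈ 8.22.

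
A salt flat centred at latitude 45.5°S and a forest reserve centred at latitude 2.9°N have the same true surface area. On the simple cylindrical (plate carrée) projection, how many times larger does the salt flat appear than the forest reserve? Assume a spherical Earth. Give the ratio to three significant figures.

1.42

Plate carrée maps x = Rλ, y = Rφ. The meridian scale is h = 1 and the parallel scale is k = 1/cos φ = sec φ.
Areal scale at 45.5°: h·k = 1.000 × 1.427 = 1.427.
Areal scale at 2.9°: h·k = 1.000 × 1.001 = 1.001.
Ratio = 1.427/1.001 ≈ 1.42.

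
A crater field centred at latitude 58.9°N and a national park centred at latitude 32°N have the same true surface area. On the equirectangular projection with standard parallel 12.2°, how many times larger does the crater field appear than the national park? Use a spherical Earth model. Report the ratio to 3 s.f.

The equidistant cylindrical projection with φ₀ = 12.2° has h = 1 (meridians true) and k = cos φ₀ / cos φ along parallels.
Areal scale at 58.9°: h·k = 1.000 × 1.892 = 1.892.
Areal scale at 32°: h·k = 1.000 × 1.153 = 1.153.
Ratio = 1.892/1.153 ≈ 1.64.

1.64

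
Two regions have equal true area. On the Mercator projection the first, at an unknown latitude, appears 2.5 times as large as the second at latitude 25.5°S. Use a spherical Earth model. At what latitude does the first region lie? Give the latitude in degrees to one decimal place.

On Mercator, (apparent₁)/(apparent₂) = sec²φ₁ / sec²φ₂ when true areas are equal.
cos²φ₂ / cos²φ₁ = 2.5  ⇒  cos φ₁ = cos 25.5° / √2.5 = 0.9026/1.581 = 0.5708.
φ₁ = arccos(0.5708) ≈ 55.2°.

55.2°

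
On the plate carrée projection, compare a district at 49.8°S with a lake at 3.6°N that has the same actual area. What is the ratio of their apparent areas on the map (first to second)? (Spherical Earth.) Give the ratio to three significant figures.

Plate carrée maps x = Rλ, y = Rφ. The meridian scale is h = 1 and the parallel scale is k = 1/cos φ = sec φ.
Areal scale at 49.8°: h·k = 1.000 × 1.549 = 1.549.
Areal scale at 3.6°: h·k = 1.000 × 1.002 = 1.002.
Ratio = 1.549/1.002 ≈ 1.55.

1.55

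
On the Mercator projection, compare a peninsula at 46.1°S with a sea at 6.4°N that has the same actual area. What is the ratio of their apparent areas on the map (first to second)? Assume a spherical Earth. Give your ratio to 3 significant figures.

2.05

Mercator is conformal with k = sec φ, so areal scale = k² = sec²φ.
At 46.1°: sec²(46.1°) = 1/0.6934² = 2.080.
At 6.4°: sec²(6.4°) = 1/0.9938² = 1.013.
Ratio = 2.080/1.013 = cos²(6.4°)/cos²(46.1°) ≈ 2.05.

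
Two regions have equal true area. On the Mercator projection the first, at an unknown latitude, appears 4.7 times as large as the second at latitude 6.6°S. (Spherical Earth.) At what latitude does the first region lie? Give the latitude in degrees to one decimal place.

Mercator areal scale is sec²φ, so apparent-area ratio = sec²φ₁ / sec²φ₂ = cos²φ₂ / cos²φ₁.
cos²φ₂ / cos²φ₁ = 4.7  ⇒  cos φ₁ = cos 6.6° / √4.7 = 0.9934/2.168 = 0.4582.
φ₁ = arccos(0.4582) ≈ 62.7°.

62.7°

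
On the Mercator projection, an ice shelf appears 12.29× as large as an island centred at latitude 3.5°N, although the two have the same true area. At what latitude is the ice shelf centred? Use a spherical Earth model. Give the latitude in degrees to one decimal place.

For equal true areas on Mercator, apparent areas scale as sec²φ, so the ratio is cos²φ₂ / cos²φ₁.
cos²φ₂ / cos²φ₁ = 12.29  ⇒  cos φ₁ = cos 3.5° / √12.29 = 0.9981/3.506 = 0.2847.
φ₁ = arccos(0.2847) ≈ 73.5°.

73.5°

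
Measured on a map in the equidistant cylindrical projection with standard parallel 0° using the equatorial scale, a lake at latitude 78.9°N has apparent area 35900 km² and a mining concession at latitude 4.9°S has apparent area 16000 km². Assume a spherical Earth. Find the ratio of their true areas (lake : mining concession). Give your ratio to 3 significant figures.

0.434

Plate carrée has h = 1 and k = sec φ, giving areal scale sec φ; true area = (apparent area) · cos φ.
True area of lake: 35900 × cos(78.9°) = 35900 × 0.1925 = 6912 km².
True area of mining concession: 16000 × cos(4.9°) = 16000 × 0.9963 = 15940 km².
Ratio = 6912 / 15940 ≈ 0.434.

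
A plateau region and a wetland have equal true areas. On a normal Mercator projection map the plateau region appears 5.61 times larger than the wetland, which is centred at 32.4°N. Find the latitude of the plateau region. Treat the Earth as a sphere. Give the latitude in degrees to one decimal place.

For equal true areas on Mercator, apparent areas scale as sec²φ, so the ratio is cos²φ₂ / cos²φ₁.
cos²φ₂ / cos²φ₁ = 5.61  ⇒  cos φ₁ = cos 32.4° / √5.61 = 0.8443/2.369 = 0.3565.
φ₁ = arccos(0.3565) ≈ 69.1°.

69.1°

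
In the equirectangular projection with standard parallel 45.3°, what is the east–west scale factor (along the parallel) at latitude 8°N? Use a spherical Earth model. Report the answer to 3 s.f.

With standard parallel φ₀ = 45.3°, the equirectangular projection gives x = Rλ cos φ₀, y = Rφ, so h = 1 and k = cos 45.3° / cos φ.
k = cos 45.3° / cos 8° = 0.7034/0.9903 = 0.7103.

0.710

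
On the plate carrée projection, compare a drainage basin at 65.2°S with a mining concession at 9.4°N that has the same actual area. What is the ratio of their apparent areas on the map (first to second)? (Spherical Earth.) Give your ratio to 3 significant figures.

In the plate carrée (x = Rλ, y = Rφ), meridians are true-scale (h = 1) and parallels are stretched by k = sec φ.
Areal scale at 65.2°: h·k = 1.000 × 2.384 = 2.384.
Areal scale at 9.4°: h·k = 1.000 × 1.014 = 1.014.
Ratio = 2.384/1.014 ≈ 2.35.

2.35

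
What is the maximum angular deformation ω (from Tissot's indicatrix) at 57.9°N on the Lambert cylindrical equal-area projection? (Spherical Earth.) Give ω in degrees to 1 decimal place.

The Lambert cylindrical equal-area projection is the cylindrical equal-area projection with its standard parallel at the equator (φ₀ = 0). A cylindrical equal-area projection with standard parallel φ₀ has meridian scale h = cos φ / cos φ₀ and parallel scale k = cos φ₀ / cos φ (so areas are preserved, h·k = 1).
At 57.9°: h = 0.5314, k = 1.882; principal scales a = 1.882, b = 0.5314.
sin(ω/2) = (a − b)/(a + b) = 1.350/2.413 = 0.5596, so ω = 2 arcsin(0.5596) ≈ 68.1°.

68.1°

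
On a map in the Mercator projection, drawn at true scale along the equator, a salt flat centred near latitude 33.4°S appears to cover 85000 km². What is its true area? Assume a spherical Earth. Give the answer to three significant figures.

For Mercator, h = k = sec φ (a conformal cylindrical projection has a single point scale, 1/cos φ).
Areal scale = k² = sec²φ = 1/cos²(33.4°) = 1/0.8348² = 1.435.
True area = apparent / (areal scale) = 85000 / 1.435 ≈ 59200 km².

59200 km²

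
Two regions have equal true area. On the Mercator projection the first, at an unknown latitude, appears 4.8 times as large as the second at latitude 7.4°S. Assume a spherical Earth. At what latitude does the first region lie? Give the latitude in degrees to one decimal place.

63.1°

Mercator areal scale is sec²φ, so apparent-area ratio = sec²φ₁ / sec²φ₂ = cos²φ₂ / cos²φ₁.
cos²φ₂ / cos²φ₁ = 4.8  ⇒  cos φ₁ = cos 7.4° / √4.8 = 0.9917/2.191 = 0.4526.
φ₁ = arccos(0.4526) ≈ 63.1°.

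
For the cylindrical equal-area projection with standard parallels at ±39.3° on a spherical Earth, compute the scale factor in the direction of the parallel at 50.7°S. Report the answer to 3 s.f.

1.22

Cylindrical equal-area (φ₀ = 39.3°): h = cos φ / cos 39.3° along meridians, k = cos 39.3° / cos φ along parallels; h·k = 1.
k = cos 39.3° / cos 50.7° = 0.7738/0.6334 = 1.222.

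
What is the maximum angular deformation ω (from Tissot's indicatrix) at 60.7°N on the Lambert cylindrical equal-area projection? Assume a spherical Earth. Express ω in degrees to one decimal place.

75.7°

The Lambert cylindrical equal-area projection is the cylindrical equal-area projection with its standard parallel at the equator (φ₀ = 0). Cylindrical equal-area (φ₀ = 0°): h = cos φ / cos 0° along meridians, k = cos 0° / cos φ along parallels; h·k = 1.
At 60.7°: h = 0.4894, k = 2.043; principal scales a = 2.043, b = 0.4894.
sin(ω/2) = (a − b)/(a + b) = 1.554/2.533 = 0.6136, so ω = 2 arcsin(0.6136) ≈ 75.7°.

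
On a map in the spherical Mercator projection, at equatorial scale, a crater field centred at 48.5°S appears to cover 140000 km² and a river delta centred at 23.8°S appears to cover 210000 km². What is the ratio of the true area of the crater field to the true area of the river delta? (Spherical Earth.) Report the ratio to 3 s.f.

0.350

Mercator's areal exaggeration is sec²φ; hence true area = (apparent area) · cos²φ.
True area of crater field: 140000 × cos²(48.5°) = 140000 × 0.4391 = 61470 km².
True area of river delta: 210000 × cos²(23.8°) = 210000 × 0.8372 = 175800 km².
Ratio = 61470 / 175800 ≈ 0.350.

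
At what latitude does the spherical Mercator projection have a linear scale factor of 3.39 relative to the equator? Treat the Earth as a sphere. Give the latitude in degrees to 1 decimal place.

72.8°

Mercator scale is k = sec φ = 1/cos φ.
1/cos φ = 3.39  ⇒  cos φ = 0.2950  ⇒  φ = arccos(0.2950) ≈ 72.8°.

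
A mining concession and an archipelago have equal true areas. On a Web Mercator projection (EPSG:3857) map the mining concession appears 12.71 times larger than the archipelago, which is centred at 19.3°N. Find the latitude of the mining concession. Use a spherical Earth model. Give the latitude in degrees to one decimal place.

74.6°

For equal true areas on Mercator, apparent areas scale as sec²φ, so the ratio is cos²φ₂ / cos²φ₁.
cos²φ₂ / cos²φ₁ = 12.71  ⇒  cos φ₁ = cos 19.3° / √12.71 = 0.9438/3.565 = 0.2647.
φ₁ = arccos(0.2647) ≈ 74.6°.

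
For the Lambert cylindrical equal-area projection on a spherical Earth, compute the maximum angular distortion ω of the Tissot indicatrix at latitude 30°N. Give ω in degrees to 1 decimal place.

The Lambert cylindrical equal-area projection is the cylindrical equal-area projection with its standard parallel at the equator (φ₀ = 0). A cylindrical equal-area projection with standard parallel φ₀ has meridian scale h = cos φ / cos φ₀ and parallel scale k = cos φ₀ / cos φ (so areas are preserved, h·k = 1).
At 30°: h = 0.8660, k = 1.155; principal scales a = 1.155, b = 0.8660.
sin(ω/2) = (a − b)/(a + b) = 0.2887/2.021 = 0.1429, so ω = 2 arcsin(0.1429) ≈ 16.4°.

16.4°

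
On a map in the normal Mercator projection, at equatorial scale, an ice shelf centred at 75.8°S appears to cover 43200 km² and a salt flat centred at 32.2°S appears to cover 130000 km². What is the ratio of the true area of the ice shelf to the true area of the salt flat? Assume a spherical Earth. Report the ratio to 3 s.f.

Since Mercator area scale is 1/cos²φ, the true area equals the apparent area multiplied by cos²φ.
True area of ice shelf: 43200 × cos²(75.8°) = 43200 × 0.06018 = 2600 km².
True area of salt flat: 130000 × cos²(32.2°) = 130000 × 0.7160 = 93090 km².
Ratio = 2600 / 93090 ≈ 0.0279.

0.0279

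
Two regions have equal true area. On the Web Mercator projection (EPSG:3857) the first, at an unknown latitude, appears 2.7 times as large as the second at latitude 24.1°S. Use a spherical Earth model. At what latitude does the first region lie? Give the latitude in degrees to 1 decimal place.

For equal true areas on Mercator, apparent areas scale as sec²φ, so the ratio is cos²φ₂ / cos²φ₁.
cos²φ₂ / cos²φ₁ = 2.7  ⇒  cos φ₁ = cos 24.1° / √2.7 = 0.9128/1.643 = 0.5555.
φ₁ = arccos(0.5555) ≈ 56.3°.

56.3°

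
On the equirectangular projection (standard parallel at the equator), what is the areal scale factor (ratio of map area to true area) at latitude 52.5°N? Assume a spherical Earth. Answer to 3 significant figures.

1.64

For the equirectangular projection with φ₀ = 0 (plate carrée), h = 1 along meridians and k = sec φ along parallels.
Areal scale = h·k = 1 × sec φ; at 52.5°, h = 1.000, k = 1.643, so h·k = 1.643.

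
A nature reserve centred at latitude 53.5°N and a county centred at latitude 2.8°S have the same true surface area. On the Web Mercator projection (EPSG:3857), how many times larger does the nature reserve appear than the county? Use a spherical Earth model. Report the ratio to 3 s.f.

2.82

Mercator areal scale is sec²φ.
At 53.5°: sec²(53.5°) = 1/0.5948² = 2.826.
At 2.8°: sec²(2.8°) = 1/0.9988² = 1.002.
Ratio = 2.826/1.002 = cos²(2.8°)/cos²(53.5°) ≈ 2.82.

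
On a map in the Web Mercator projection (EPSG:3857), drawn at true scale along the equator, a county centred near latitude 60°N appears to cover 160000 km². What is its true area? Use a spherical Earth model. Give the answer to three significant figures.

For Mercator, h = k = sec φ (a conformal cylindrical projection has a single point scale, 1/cos φ).
Areal scale = k² = sec²φ = 1/cos²(60°) = 1/0.5000² = 4.000.
True area = apparent / (areal scale) = 160000 / 4.000 ≈ 40000 km².

40000 km²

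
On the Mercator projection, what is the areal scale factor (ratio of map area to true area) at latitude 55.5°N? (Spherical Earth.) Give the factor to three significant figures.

3.12

The Mercator projection is conformal; its linear scale factor is the same in every direction and equals sec φ = 1/cos φ.
Areal scale = k² = sec²φ = 1/cos²(55.5°) = 1/0.5664² = 3.117.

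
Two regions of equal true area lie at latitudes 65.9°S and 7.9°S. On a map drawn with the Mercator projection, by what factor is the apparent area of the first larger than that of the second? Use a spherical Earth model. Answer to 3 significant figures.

Mercator areal scale is sec²φ.
At 65.9°: sec²(65.9°) = 1/0.4083² = 5.998.
At 7.9°: sec²(7.9°) = 1/0.9905² = 1.019.
Ratio = 5.998/1.019 = cos²(7.9°)/cos²(65.9°) ≈ 5.88.

5.88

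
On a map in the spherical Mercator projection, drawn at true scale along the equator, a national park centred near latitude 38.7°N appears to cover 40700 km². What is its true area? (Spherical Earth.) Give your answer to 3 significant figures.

Mercator is conformal, so the point scale is isotropic: h = k = sec φ = 1/cos φ.
Areal scale = k² = sec²φ = 1/cos²(38.7°) = 1/0.7804² = 1.642.
True area = apparent / (areal scale) = 40700 / 1.642 ≈ 24800 km².

24800 km²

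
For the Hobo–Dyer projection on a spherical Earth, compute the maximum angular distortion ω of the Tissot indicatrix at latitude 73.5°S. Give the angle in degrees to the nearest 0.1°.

101.2°

The Hobo–Dyer projection is cylindrical equal-area with φ₀ = 37.5°. A cylindrical equal-area projection with standard parallel φ₀ has meridian scale h = cos φ / cos φ₀ and parallel scale k = cos φ₀ / cos φ (so areas are preserved, h·k = 1).
At 73.5°: h = 0.3580, k = 2.793; principal scales a = 2.793, b = 0.3580.
sin(ω/2) = (a − b)/(a + b) = 2.435/3.151 = 0.7728, so ω = 2 arcsin(0.7728) ≈ 101.2°.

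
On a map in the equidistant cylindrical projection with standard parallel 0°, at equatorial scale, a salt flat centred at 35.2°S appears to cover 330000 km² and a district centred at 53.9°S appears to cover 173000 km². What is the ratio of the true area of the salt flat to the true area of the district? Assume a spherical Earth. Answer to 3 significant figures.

2.65

On the plate carrée, areal scale = h·k = 1 × sec φ, so true area = apparent × cos φ.
True area of salt flat: 330000 × cos(35.2°) = 330000 × 0.8171 = 269700 km².
True area of district: 173000 × cos(53.9°) = 173000 × 0.5892 = 101900 km².
Ratio = 269700 / 101900 ≈ 2.65.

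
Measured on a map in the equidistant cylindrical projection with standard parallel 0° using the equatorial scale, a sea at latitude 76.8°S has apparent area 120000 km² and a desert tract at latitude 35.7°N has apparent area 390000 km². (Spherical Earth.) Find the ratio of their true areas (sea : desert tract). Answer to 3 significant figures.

On the plate carrée, areal scale = h·k = 1 × sec φ, so true area = apparent × cos φ.
True area of sea: 120000 × cos(76.8°) = 120000 × 0.2284 = 27400 km².
True area of desert tract: 390000 × cos(35.7°) = 390000 × 0.8121 = 316700 km².
Ratio = 27400 / 316700 ≈ 0.0865.

0.0865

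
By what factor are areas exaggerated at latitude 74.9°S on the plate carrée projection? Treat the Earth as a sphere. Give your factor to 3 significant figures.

3.84

In the plate carrée (x = Rλ, y = Rφ), meridians are true-scale (h = 1) and parallels are stretched by k = sec φ.
Areal scale = h·k = 1 × sec φ; at 74.9°, h = 1.000, k = 3.839, so h·k = 3.839.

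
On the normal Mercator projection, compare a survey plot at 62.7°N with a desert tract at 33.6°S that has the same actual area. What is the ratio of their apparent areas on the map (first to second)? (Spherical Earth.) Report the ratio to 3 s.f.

On Mercator, area is exaggerated by sec²φ = 1/cos²φ.
At 62.7°: sec²(62.7°) = 1/0.4586² = 4.754.
At 33.6°: sec²(33.6°) = 1/0.8329² = 1.441.
Ratio = 4.754/1.441 = cos²(33.6°)/cos²(62.7°) ≈ 3.30.

3.30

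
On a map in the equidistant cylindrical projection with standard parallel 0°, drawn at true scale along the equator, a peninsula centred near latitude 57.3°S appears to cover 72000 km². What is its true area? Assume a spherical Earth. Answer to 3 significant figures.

For the equirectangular projection with φ₀ = 0 (plate carrée), h = 1 along meridians and k = sec φ along parallels.
Areal scale = h·k = 1 × sec φ; at 57.3°, h = 1.000, k = 1.851, so h·k = 1.851.
True area = apparent / (areal scale) = 72000 / 1.851 ≈ 38900 km².

38900 km²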